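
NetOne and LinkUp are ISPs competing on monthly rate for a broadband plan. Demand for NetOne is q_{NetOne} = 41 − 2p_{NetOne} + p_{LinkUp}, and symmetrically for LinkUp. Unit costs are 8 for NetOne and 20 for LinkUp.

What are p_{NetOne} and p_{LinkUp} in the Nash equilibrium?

NetOne's profit: π = (p_{NetOne} − 8)(41 − 2p_{NetOne} + p_{LinkUp}).
∂π/∂p_{NetOne} = 57 − 4p_{NetOne} + p_{LinkUp} = 0 ⇒ p_{NetOne} = 14.25 + 0.25p_{LinkUp}.
Similarly p_{LinkUp} = 20.25 + 0.25p_{NetOne}.
Substituting the second reaction function into the first: p_{NetOne} = 14.25 + 0.25(20.25 + 0.25p_{NetOne}), which gives 0.9375p_{NetOne} = 19.3125 ⇒ p_{NetOne} = 20.6.
Then p_{LinkUp} = 20.25 + 0.25·20.6 = 25.4.

20.6, 25.4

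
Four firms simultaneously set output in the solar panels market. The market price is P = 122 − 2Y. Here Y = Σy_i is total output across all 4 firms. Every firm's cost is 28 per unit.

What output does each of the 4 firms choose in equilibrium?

9.4

A representative firm's profit is π_i = y_i(122 − 2Y) − 28y_i, with Y = y_i + Σ_{j≠i} y_j.
First-order condition: 94 − 4y_i − 2Σ_{j≠i} y_j = 0.
With identical firms, set every y_j = y: then 94 − 4y − 6y = 0, i.e. y = 94/10 = 9.4.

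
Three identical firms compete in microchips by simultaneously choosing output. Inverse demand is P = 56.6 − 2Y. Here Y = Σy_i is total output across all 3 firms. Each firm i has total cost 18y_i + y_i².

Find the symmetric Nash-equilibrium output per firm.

A representative firm's profit is π_i = y_i(56.6 − 2Y) − 18y_i − y_i², with Y = y_i + Σ_{j≠i} y_j.
First-order condition: 38.6 − 6y_i − 2Σ_{j≠i} y_j = 0.
Imposing symmetry (y_j = y for all j) turns Σ_{j≠i} y_j into 2y, so 38.6 = 10y and y = 3.86.

3.86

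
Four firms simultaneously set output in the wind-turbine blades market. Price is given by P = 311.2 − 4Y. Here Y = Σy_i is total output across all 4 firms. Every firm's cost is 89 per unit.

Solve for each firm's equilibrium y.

11.11

A representative firm's profit is π_i = y_i(311.2 − 4Y) − 89y_i, with Y = y_i + Σ_{j≠i} y_j.
First-order condition: 222.2 − 8y_i − 4Σ_{j≠i} y_j = 0.
With identical firms, set every y_j = y: then 222.2 − 8y − 12y = 0, i.e. y = 222.2/20 = 11.11.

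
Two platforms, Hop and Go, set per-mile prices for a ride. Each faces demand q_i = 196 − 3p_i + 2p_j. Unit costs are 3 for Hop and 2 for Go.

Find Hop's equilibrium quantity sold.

144.1875

Hop's profit: π = (p_{Hop} − 3)(196 − 3p_{Hop} + 2p_{Go}).
∂π/∂p_{Hop} = 205 − 6p_{Hop} + 2p_{Go} = 0 ⇒ p_{Hop} = 205/6 + (1/3)p_{Go}.
Similarly p_{Go} = 101/3 + (1/3)p_{Hop}.
Substituting the second reaction function into the first: p_{Hop} = 205/6 + (1/3)(101/3 + (1/3)p_{Hop}), which gives (8/9)p_{Hop} = 817/18 ⇒ p_{Hop} = 51.0625.
Then p_{Go} = 101/3 + (1/3)·51.0625 = 50.6875.
q_{Hop} = 196 − 3·51.0625 + 2·50.6875 = 144.1875.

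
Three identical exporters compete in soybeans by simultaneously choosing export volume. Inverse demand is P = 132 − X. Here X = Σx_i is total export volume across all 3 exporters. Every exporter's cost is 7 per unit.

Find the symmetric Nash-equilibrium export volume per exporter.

A representative exporter's profit is π_i = x_i(132 − X) − 7x_i, with X = x_i + Σ_{j≠i} x_j.
First-order condition: 125 − 2x_i − Σ_{j≠i} x_j = 0.
In a symmetric equilibrium every exporter chooses the same x, so Σ_{j≠i} x_j = 2x. The condition becomes 125 − 4x = 0, giving x = 125/4 = 31.25.

31.25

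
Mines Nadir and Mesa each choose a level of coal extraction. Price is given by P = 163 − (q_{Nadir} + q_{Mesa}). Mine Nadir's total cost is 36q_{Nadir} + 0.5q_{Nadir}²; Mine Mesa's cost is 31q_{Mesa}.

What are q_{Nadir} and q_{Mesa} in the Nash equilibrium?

Mine Nadir's profit: π = q_{Nadir}(163 − (q_{Nadir} + q_{Mesa})) − 36q_{Nadir} − 0.5q_{Nadir}².
∂π/∂q_{Nadir} = 127 − 3q_{Nadir} − q_{Mesa} = 0, so q_{Nadir} = 127/3 − (1/3)q_{Mesa}.
For Mesa: ∂π/∂q_{Mesa} = 132 − 2q_{Mesa} − q_{Nadir} = 0 ⇒ q_{Mesa} = 66 − 0.5q_{Nadir}.
Plugging q_{Mesa} into Nadir's best response: q_{Nadir} = 127/3 − (1/3)(66 − 0.5q_{Nadir}) ⇒ (5/6)q_{Nadir} = 61/3, so q_{Nadir} = 24.4.
Then q_{Mesa} = 66 − 0.5·24.4 = 53.8.

24.4, 53.8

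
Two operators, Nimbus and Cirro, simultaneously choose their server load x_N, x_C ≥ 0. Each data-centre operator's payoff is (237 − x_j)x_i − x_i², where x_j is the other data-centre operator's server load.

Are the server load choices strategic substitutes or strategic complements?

strategic substitutes

Nimbus's payoff is (237 − x_C)x_N − x_N².
∂π/∂x_N = 237 − x_C − 2x_N = 0, so x_N = 118.5 − 0.5x_C.
The best-response slope dx_N/dx_C = −0.5 < 0: the reaction function is downward-sloping, so the choices are strategic substitutes.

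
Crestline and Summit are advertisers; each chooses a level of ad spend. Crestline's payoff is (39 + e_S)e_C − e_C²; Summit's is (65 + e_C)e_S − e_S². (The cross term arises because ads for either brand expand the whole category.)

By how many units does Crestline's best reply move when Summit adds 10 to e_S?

Expanding Crestline's payoff: 39e_C + e_Se_C − e_C².
∂π/∂e_C = 39 + e_S − 2e_C = 0, so e_C = 19.5 + 0.5e_S.
The reaction-function slope is 0.5, so a 10-unit rise in e_S moves e_C by 0.5 × 10 = 5. Crestline's best response rises — the actions are strategic complements.

5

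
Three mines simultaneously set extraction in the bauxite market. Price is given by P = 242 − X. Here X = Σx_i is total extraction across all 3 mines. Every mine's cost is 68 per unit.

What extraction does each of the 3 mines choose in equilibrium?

A representative mine's profit is π_i = x_i(242 − X) − 68x_i, with X = x_i + Σ_{j≠i} x_j.
First-order condition: 174 − 2x_i − Σ_{j≠i} x_j = 0.
With identical mines, set every x_j = x: then 174 − 2x − 2x = 0, i.e. x = 174/4 = 43.5.

43.5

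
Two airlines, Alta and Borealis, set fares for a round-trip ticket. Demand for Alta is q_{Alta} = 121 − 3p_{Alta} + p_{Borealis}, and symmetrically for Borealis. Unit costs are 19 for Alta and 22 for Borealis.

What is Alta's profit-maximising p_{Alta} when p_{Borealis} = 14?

Alta's profit: π = (p_{Alta} − 19)(121 − 3p_{Alta} + p_{Borealis}).
∂π/∂p_{Alta} = 178 − 6p_{Alta} + p_{Borealis} = 0 ⇒ p_{Alta} = 89/3 + (1/6)p_{Borealis}.
At p_{Borealis} = 14: p_{Alta} = 89/3 + (1/6)·14 = 32.

32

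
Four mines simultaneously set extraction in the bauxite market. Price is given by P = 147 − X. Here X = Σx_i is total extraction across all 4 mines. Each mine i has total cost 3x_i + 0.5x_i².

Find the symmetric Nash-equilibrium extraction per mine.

24

A representative mine's profit is π_i = x_i(147 − X) − 3x_i − 0.5x_i², with X = x_i + Σ_{j≠i} x_j.
First-order condition: 144 − 3x_i − Σ_{j≠i} x_j = 0.
Imposing symmetry (x_j = x for all j) turns Σ_{j≠i} x_j into 3x, so 144 = 6x and x = 24.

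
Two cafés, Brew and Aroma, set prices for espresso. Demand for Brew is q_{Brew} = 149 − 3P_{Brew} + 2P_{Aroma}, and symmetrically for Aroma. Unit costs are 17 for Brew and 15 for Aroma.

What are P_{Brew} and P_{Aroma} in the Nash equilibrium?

49.625, 48.875

Brew's profit: π = (P_{Brew} − 17)(149 − 3P_{Brew} + 2P_{Aroma}).
∂π/∂P_{Brew} = 200 − 6P_{Brew} + 2P_{Aroma} = 0 ⇒ P_{Brew} = 100/3 + (1/3)P_{Aroma}.
Similarly P_{Aroma} = 97/3 + (1/3)P_{Brew}.
Plugging P_{Aroma} into Brew's best response: P_{Brew} = 100/3 + (1/3)(97/3 + (1/3)P_{Brew}) ⇒ (8/9)P_{Brew} = 397/9, so P_{Brew} = 49.625.
Then P_{Aroma} = 97/3 + (1/3)·49.625 = 48.875.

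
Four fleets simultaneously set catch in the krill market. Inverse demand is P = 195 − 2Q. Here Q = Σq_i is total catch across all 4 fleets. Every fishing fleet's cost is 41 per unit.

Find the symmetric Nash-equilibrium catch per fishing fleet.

A representative fishing fleet's profit is π_i = q_i(195 − 2Q) − 41q_i, with Q = q_i + Σ_{j≠i} q_j.
First-order condition: 154 − 4q_i − 2Σ_{j≠i} q_j = 0.
With identical fishing fleets, set every q_j = q: then 154 − 4q − 6q = 0, i.e. q = 154/10 = 15.4.

15.4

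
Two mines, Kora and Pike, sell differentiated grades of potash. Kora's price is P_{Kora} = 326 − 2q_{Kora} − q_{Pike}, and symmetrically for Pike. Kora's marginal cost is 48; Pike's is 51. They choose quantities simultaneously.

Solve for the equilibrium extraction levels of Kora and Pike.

55.8, 54.8

Mine Kora's profit: π = q_{Kora}(326 − 2q_{Kora} − q_{Pike}) − 48q_{Kora}.
∂π/∂q_{Kora} = 278 − 4q_{Kora} − q_{Pike} = 0 ⇒ q_{Kora} = 69.5 − 0.25q_{Pike}.
Similarly q_{Pike} = 68.75 − 0.25q_{Kora}.
Solving the two reaction functions simultaneously: (1 − (−0.25)(−0.25))q_{Kora} = 69.5 − 0.25·68.75, so 0.9375q_{Kora} = 52.3125 and q_{Kora} = 55.8.
Then q_{Pike} = 68.75 − 0.25·55.8 = 54.8.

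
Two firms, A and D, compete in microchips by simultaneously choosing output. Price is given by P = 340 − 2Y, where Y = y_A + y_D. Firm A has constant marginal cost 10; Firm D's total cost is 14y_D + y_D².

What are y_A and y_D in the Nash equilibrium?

66.4, 32.2

Firm A's profit: π = y_A(340 − 2(y_A + y_D)) − 10y_A.
∂π/∂y_A = 330 − 4y_A − 2y_D = 0, so y_A = 82.5 − 0.5y_D.
For D: ∂π/∂y_D = 326 − 6y_D − 2y_A = 0 ⇒ y_D = 163/3 − (1/3)y_A.
Substituting the second reaction function into the first: y_A = 82.5 − 0.5(163/3 − (1/3)y_A), which gives (5/6)y_A = 166/3 ⇒ y_A = 66.4.
Then y_D = 163/3 − (1/3)·66.4 = 32.2.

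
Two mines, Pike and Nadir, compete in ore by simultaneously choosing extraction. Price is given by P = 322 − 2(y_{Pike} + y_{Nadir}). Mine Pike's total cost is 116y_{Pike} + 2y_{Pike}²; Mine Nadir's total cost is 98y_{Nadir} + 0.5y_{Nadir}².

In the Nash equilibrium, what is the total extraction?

Mine Pike's profit: π = y_{Pike}(322 − 2(y_{Pike} + y_{Nadir})) − 116y_{Pike} − 2y_{Pike}².
∂π/∂y_{Pike} = 206 − 8y_{Pike} − 2y_{Nadir} = 0, so y_{Pike} = 25.75 − 0.25y_{Nadir}.
For Nadir: ∂π/∂y_{Nadir} = 224 − 5y_{Nadir} − 2y_{Pike} = 0 ⇒ y_{Nadir} = 44.8 − 0.4y_{Pike}.
Plugging y_{Nadir} into Pike's best response: y_{Pike} = 25.75 − 0.25(44.8 − 0.4y_{Pike}) ⇒ 0.9y_{Pike} = 14.55, so y_{Pike} = 97/6.
Then y_{Nadir} = 44.8 − 0.4·(97/6) = 115/3.
Total extraction: 97/6 + 115/3 = 54.5.

54.5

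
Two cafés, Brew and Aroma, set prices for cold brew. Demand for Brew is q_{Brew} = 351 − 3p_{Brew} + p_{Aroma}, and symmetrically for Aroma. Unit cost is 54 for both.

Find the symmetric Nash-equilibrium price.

102.6

Brew's profit: π = (p_{Brew} − 54)(351 − 3p_{Brew} + p_{Aroma}).
∂π/∂p_{Brew} = 513 − 6p_{Brew} + p_{Aroma} = 0 ⇒ p_{Brew} = 85.5 + (1/6)p_{Aroma}.
The game is symmetric, so in equilibrium p_{Aroma} = p_{Brew}: the reaction function gives (5/6)p_{Brew} = 85.5, hence p_{Brew} = 102.6.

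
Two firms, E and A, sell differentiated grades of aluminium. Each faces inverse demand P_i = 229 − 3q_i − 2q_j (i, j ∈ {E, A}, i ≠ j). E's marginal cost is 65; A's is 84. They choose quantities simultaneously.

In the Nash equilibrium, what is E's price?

Firm E's profit: π = q_E(229 − 3q_E − 2q_A) − 65q_E.
∂π/∂q_E = 164 − 6q_E − 2q_A = 0 ⇒ q_E = 82/3 − (1/3)q_A.
Similarly q_A = 145/6 − (1/3)q_E.
Plugging q_A into E's best response: q_E = 82/3 − (1/3)(145/6 − (1/3)q_E) ⇒ (8/9)q_E = 347/18, so q_E = 21.6875.
Then q_A = 145/6 − (1/3)·21.6875 = 16.9375.
P_E = 229 − 3·21.6875 − 2·16.9375 = 130.0625.

130.0625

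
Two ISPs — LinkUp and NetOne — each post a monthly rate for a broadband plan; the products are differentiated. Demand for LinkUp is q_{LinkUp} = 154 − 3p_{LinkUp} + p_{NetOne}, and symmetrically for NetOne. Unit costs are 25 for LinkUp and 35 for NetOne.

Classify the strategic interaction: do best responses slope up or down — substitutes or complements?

strategic complements

LinkUp's profit: π = (p_{LinkUp} − 25)(154 − 3p_{LinkUp} + p_{NetOne}).
∂π/∂p_{LinkUp} = 229 − 6p_{LinkUp} + p_{NetOne} = 0 ⇒ p_{LinkUp} = 229/6 + (1/6)p_{NetOne}.
The best-response slope dp_{LinkUp}/dp_{NetOne} = 1/6 > 0: the reaction function is upward-sloping, so the choices are strategic complements.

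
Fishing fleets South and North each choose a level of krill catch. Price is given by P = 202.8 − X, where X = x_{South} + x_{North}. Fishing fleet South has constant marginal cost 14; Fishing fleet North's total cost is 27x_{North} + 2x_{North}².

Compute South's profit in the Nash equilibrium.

Fishing fleet South's profit: π = x_{South}(202.8 − (x_{South} + x_{North})) − 14x_{South}.
∂π/∂x_{South} = 188.8 − 2x_{South} − x_{North} = 0, so x_{South} = 94.4 − 0.5x_{North}.
For North: ∂π/∂x_{North} = 175.8 − 6x_{North} − x_{South} = 0 ⇒ x_{North} = 29.3 − (1/6)x_{South}.
Substituting the second reaction function into the first: x_{South} = 94.4 − 0.5(29.3 − (1/6)x_{South}), which gives (11/12)x_{South} = 79.75 ⇒ x_{South} = 87.
Then x_{North} = 29.3 − (1/6)·87 = 14.8.
Price P = 202.8 − 101.8 = 101.
South's profit: (101 − 14)·87 = 7569.

7569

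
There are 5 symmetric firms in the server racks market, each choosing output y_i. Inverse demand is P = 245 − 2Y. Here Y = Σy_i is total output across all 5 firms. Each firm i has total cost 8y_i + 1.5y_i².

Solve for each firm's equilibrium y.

A representative firm's profit is π_i = y_i(245 − 2Y) − 8y_i − 1.5y_i², with Y = y_i + Σ_{j≠i} y_j.
First-order condition: 237 − 7y_i − 2Σ_{j≠i} y_j = 0.
In a symmetric equilibrium every firm chooses the same y, so Σ_{j≠i} y_j = 4y. The condition becomes 237 − 15y = 0, giving y = 237/15 = 15.8.

15.8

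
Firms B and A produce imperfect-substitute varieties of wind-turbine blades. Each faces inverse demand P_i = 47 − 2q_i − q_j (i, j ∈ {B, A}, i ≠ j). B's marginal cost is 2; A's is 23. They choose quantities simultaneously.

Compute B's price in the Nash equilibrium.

Firm B's profit: π = q_B(47 − 2q_B − q_A) − 2q_B.
∂π/∂q_B = 45 − 4q_B − q_A = 0 ⇒ q_B = 11.25 − 0.25q_A.
Similarly q_A = 6 − 0.25q_B.
Solving the two reaction functions simultaneously: (1 − (−0.25)(−0.25))q_B = 11.25 − 0.25·6, so 0.9375q_B = 9.75 and q_B = 10.4.
Then q_A = 6 − 0.25·10.4 = 3.4.
P_B = 47 − 2·10.4 − 3.4 = 22.8.

22.8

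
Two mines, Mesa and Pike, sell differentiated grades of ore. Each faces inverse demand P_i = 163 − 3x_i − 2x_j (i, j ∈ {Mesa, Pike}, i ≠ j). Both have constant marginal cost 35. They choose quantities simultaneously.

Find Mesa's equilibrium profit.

768

Mine Mesa's profit: π = x_{Mesa}(163 − 3x_{Mesa} − 2x_{Pike}) − 35x_{Mesa}.
∂π/∂x_{Mesa} = 128 − 6x_{Mesa} − 2x_{Pike} = 0 ⇒ x_{Mesa} = 64/3 − (1/3)x_{Pike}.
By symmetry x_{Pike} = x_{Mesa}; substituting into the reaction function, (4/3)x_{Mesa} = 64/3 and x_{Mesa} = 16.
P_{Mesa} = 163 − 3·16 − 2·16 = 83.
Profit = (83 − 35)·16 = 768.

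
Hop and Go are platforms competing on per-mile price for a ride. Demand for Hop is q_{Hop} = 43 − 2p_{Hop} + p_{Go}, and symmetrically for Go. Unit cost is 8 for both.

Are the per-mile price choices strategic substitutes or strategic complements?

Hop's profit: π = (p_{Hop} − 8)(43 − 2p_{Hop} + p_{Go}).
∂π/∂p_{Hop} = 59 − 4p_{Hop} + p_{Go} = 0 ⇒ p_{Hop} = 14.75 + 0.25p_{Go}.
The best-response slope dp_{Hop}/dp_{Go} = 0.25 > 0: the reaction function is upward-sloping, so the choices are strategic complements.

strategic complements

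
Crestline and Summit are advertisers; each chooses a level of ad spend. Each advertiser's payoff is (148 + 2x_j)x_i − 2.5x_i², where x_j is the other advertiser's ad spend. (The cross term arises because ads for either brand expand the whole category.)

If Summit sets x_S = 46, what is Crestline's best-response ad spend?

48

Crestline's payoff is (148 + 2x_S)x_C − 2.5x_C².
∂π/∂x_C = 148 + 2x_S − 5x_C = 0, so x_C = 29.6 + 0.4x_S.
At x_S = 46: x_C = 29.6 + 0.4·46 = 48.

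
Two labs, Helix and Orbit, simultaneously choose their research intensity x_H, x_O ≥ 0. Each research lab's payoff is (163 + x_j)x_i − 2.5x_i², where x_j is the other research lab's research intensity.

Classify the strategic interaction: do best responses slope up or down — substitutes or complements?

strategic complements

Helix's payoff is (163 + x_O)x_H − 2.5x_H².
∂π/∂x_H = 163 + x_O − 5x_H = 0, so x_H = 32.6 + 0.2x_O.
The best-response slope dx_H/dx_O = 0.2 > 0: the reaction function is upward-sloping, so the choices are strategic complements.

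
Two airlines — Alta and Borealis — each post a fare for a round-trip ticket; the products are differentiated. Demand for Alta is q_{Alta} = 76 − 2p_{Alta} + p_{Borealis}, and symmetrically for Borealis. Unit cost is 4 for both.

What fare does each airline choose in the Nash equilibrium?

Alta's profit: π = (p_{Alta} − 4)(76 − 2p_{Alta} + p_{Borealis}).
∂π/∂p_{Alta} = 84 − 4p_{Alta} + p_{Borealis} = 0 ⇒ p_{Alta} = 21 + 0.25p_{Borealis}.
Setting p_{Alta} = p_{Borealis} in the reaction function: p_{Alta} = 21 + 0.25p_{Alta}, so p_{Alta} = 21 / 0.75 = 28.

28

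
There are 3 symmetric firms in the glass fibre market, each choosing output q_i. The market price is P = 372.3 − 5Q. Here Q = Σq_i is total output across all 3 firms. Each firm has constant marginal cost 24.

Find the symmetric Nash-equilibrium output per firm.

A representative firm's profit is π_i = q_i(372.3 − 5Q) − 24q_i, with Q = q_i + Σ_{j≠i} q_j.
First-order condition: 348.3 − 10q_i − 5Σ_{j≠i} q_j = 0.
Imposing symmetry (q_j = q for all j) turns Σ_{j≠i} q_j into 2q, so 348.3 = 20q and q = 17.415.

17.415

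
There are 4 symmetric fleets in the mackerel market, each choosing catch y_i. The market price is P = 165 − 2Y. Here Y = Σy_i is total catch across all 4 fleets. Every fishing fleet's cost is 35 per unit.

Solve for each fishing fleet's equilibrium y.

13

A representative fishing fleet's profit is π_i = y_i(165 − 2Y) − 35y_i, with Y = y_i + Σ_{j≠i} y_j.
First-order condition: 130 − 4y_i − 2Σ_{j≠i} y_j = 0.
With identical fishing fleets, set every y_j = y: then 130 − 4y − 6y = 0, i.e. y = 130/10 = 13.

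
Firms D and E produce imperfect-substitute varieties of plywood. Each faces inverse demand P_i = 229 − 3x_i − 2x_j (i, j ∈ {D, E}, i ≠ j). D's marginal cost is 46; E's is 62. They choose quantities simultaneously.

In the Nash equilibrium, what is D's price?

117.625

Firm D's profit: π = x_D(229 − 3x_D − 2x_E) − 46x_D.
∂π/∂x_D = 183 − 6x_D − 2x_E = 0 ⇒ x_D = 30.5 − (1/3)x_E.
Similarly x_E = 167/6 − (1/3)x_D.
Substituting the second reaction function into the first: x_D = 30.5 − (1/3)(167/6 − (1/3)x_D), which gives (8/9)x_D = 191/9 ⇒ x_D = 23.875.
Then x_E = 167/6 − (1/3)·23.875 = 19.875.
P_D = 229 − 3·23.875 − 2·19.875 = 117.625.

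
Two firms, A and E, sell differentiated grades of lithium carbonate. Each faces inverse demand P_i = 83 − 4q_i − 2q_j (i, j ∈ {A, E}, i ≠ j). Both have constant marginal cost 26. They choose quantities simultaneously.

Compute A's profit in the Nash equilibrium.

129.96

Firm A's profit: π = q_A(83 − 4q_A − 2q_E) − 26q_A.
∂π/∂q_A = 57 − 8q_A − 2q_E = 0 ⇒ q_A = 7.125 − 0.25q_E.
Setting q_A = q_E in the reaction function: q_A = 7.125 − 0.25q_A, so q_A = 7.125 / 1.25 = 5.7.
P_A = 83 − 4·5.7 − 2·5.7 = 48.8.
Profit = (48.8 − 26)·5.7 = 129.96.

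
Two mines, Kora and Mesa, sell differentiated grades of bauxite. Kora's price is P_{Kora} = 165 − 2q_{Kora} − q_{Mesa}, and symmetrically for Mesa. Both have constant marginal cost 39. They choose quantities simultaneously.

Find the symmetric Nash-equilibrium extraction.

25.2

Mine Kora's profit: π = q_{Kora}(165 − 2q_{Kora} − q_{Mesa}) − 39q_{Kora}.
∂π/∂q_{Kora} = 126 − 4q_{Kora} − q_{Mesa} = 0 ⇒ q_{Kora} = 31.5 − 0.25q_{Mesa}.
By symmetry q_{Mesa} = q_{Kora}; substituting into the reaction function, 1.25q_{Kora} = 31.5 and q_{Kora} = 25.2.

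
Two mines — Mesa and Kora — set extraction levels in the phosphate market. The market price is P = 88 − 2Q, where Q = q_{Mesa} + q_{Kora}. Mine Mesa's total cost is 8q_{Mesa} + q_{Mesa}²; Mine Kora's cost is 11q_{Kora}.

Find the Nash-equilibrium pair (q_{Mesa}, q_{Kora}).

8.3, 15.1

Mine Mesa's profit: π = q_{Mesa}(88 − 2(q_{Mesa} + q_{Kora})) − 8q_{Mesa} − q_{Mesa}².
∂π/∂q_{Mesa} = 80 − 6q_{Mesa} − 2q_{Kora} = 0, so q_{Mesa} = 40/3 − (1/3)q_{Kora}.
For Kora: ∂π/∂q_{Kora} = 77 − 4q_{Kora} − 2q_{Mesa} = 0 ⇒ q_{Kora} = 19.25 − 0.5q_{Mesa}.
Plugging q_{Kora} into Mesa's best response: q_{Mesa} = 40/3 − (1/3)(19.25 − 0.5q_{Mesa}) ⇒ (5/6)q_{Mesa} = 83/12, so q_{Mesa} = 8.3.
Then q_{Kora} = 19.25 − 0.5·8.3 = 15.1.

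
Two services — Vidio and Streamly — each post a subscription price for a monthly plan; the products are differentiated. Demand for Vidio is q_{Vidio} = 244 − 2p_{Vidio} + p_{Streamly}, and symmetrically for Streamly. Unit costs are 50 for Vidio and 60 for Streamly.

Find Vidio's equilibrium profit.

8712

Vidio's profit: π = (p_{Vidio} − 50)(244 − 2p_{Vidio} + p_{Streamly}).
∂π/∂p_{Vidio} = 344 − 4p_{Vidio} + p_{Streamly} = 0 ⇒ p_{Vidio} = 86 + 0.25p_{Streamly}.
Similarly p_{Streamly} = 91 + 0.25p_{Vidio}.
Substituting the second reaction function into the first: p_{Vidio} = 86 + 0.25(91 + 0.25p_{Vidio}), which gives 0.9375p_{Vidio} = 108.75 ⇒ p_{Vidio} = 116.
Then p_{Streamly} = 91 + 0.25·116 = 120.
q_{Vidio} = 244 − 2·116 + 120 = 132.
Profit = (116 − 50)·132 = 8712.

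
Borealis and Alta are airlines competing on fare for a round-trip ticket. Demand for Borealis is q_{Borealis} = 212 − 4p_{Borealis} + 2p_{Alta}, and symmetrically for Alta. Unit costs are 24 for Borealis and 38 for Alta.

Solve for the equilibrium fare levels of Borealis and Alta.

53.2, 58.8

Borealis's profit: π = (p_{Borealis} − 24)(212 − 4p_{Borealis} + 2p_{Alta}).
∂π/∂p_{Borealis} = 308 − 8p_{Borealis} + 2p_{Alta} = 0 ⇒ p_{Borealis} = 38.5 + 0.25p_{Alta}.
Similarly p_{Alta} = 45.5 + 0.25p_{Borealis}.
Plugging p_{Alta} into Borealis's best response: p_{Borealis} = 38.5 + 0.25(45.5 + 0.25p_{Borealis}) ⇒ 0.9375p_{Borealis} = 49.875, so p_{Borealis} = 53.2.
Then p_{Alta} = 45.5 + 0.25·53.2 = 58.8.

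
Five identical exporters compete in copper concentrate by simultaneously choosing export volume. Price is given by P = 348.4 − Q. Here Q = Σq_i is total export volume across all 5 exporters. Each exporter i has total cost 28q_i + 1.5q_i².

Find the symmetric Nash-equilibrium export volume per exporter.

A representative exporter's profit is π_i = q_i(348.4 − Q) − 28q_i − 1.5q_i², with Q = q_i + Σ_{j≠i} q_j.
First-order condition: 320.4 − 5q_i − Σ_{j≠i} q_j = 0.
In a symmetric equilibrium every exporter chooses the same q, so Σ_{j≠i} q_j = 4q. The condition becomes 320.4 − 9q = 0, giving q = 320.4/9 = 35.6.

35.6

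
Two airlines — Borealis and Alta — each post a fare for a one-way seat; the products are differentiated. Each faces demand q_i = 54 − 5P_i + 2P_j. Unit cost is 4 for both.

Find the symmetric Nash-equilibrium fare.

9.25

Borealis's profit: π = (P_{Borealis} − 4)(54 − 5P_{Borealis} + 2P_{Alta}).
∂π/∂P_{Borealis} = 74 − 10P_{Borealis} + 2P_{Alta} = 0 ⇒ P_{Borealis} = 7.4 + 0.2P_{Alta}.
By symmetry P_{Alta} = P_{Borealis}; substituting into the reaction function, 0.8P_{Borealis} = 7.4 and P_{Borealis} = 9.25.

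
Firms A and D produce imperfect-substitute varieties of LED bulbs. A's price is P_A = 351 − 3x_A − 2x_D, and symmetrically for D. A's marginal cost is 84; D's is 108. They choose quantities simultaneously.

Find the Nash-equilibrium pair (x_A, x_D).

Firm A's profit: π = x_A(351 − 3x_A − 2x_D) − 84x_A.
∂π/∂x_A = 267 − 6x_A − 2x_D = 0 ⇒ x_A = 44.5 − (1/3)x_D.
Similarly x_D = 40.5 − (1/3)x_A.
Substituting the second reaction function into the first: x_A = 44.5 − (1/3)(40.5 − (1/3)x_A), which gives (8/9)x_A = 31 ⇒ x_A = 34.875.
Then x_D = 40.5 − (1/3)·34.875 = 28.875.

34.875, 28.875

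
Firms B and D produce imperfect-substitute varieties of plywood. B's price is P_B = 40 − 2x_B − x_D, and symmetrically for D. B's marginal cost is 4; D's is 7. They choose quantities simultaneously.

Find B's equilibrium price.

18.8

Firm B's profit: π = x_B(40 − 2x_B − x_D) − 4x_B.
∂π/∂x_B = 36 − 4x_B − x_D = 0 ⇒ x_B = 9 − 0.25x_D.
Similarly x_D = 8.25 − 0.25x_B.
Plugging x_D into B's best response: x_B = 9 − 0.25(8.25 − 0.25x_B) ⇒ 0.9375x_B = 6.9375, so x_B = 7.4.
Then x_D = 8.25 − 0.25·7.4 = 6.4.
P_B = 40 − 2·7.4 − 6.4 = 18.8.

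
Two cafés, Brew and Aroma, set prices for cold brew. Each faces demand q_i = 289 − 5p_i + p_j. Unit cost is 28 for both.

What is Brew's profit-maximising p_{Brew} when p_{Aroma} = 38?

Brew's profit: π = (p_{Brew} − 28)(289 − 5p_{Brew} + p_{Aroma}).
∂π/∂p_{Brew} = 429 − 10p_{Brew} + p_{Aroma} = 0 ⇒ p_{Brew} = 42.9 + 0.1p_{Aroma}.
At p_{Aroma} = 38: p_{Brew} = 42.9 + 0.1·38 = 46.7.

46.7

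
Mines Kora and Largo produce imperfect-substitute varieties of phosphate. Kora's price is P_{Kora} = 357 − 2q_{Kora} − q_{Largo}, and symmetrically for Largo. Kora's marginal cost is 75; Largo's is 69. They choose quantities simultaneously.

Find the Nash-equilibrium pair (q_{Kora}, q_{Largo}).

56, 58

Mine Kora's profit: π = q_{Kora}(357 − 2q_{Kora} − q_{Largo}) − 75q_{Kora}.
∂π/∂q_{Kora} = 282 − 4q_{Kora} − q_{Largo} = 0 ⇒ q_{Kora} = 70.5 − 0.25q_{Largo}.
Similarly q_{Largo} = 72 − 0.25q_{Kora}.
Solving the two reaction functions simultaneously: (1 − (−0.25)(−0.25))q_{Kora} = 70.5 − 0.25·72, so 0.9375q_{Kora} = 52.5 and q_{Kora} = 56.
Then q_{Largo} = 72 − 0.25·56 = 58.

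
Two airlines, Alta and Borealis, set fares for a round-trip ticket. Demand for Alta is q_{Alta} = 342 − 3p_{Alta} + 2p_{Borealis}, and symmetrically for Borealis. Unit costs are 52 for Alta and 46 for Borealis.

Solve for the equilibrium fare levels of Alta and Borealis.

123.375, 121.125

Alta's profit: π = (p_{Alta} − 52)(342 − 3p_{Alta} + 2p_{Borealis}).
∂π/∂p_{Alta} = 498 − 6p_{Alta} + 2p_{Borealis} = 0 ⇒ p_{Alta} = 83 + (1/3)p_{Borealis}.
Similarly p_{Borealis} = 80 + (1/3)p_{Alta}.
Solving the two reaction functions simultaneously: (1 − (1/3)(1/3))p_{Alta} = 83 + (1/3)·80, so (8/9)p_{Alta} = 329/3 and p_{Alta} = 123.375.
Then p_{Borealis} = 80 + (1/3)·123.375 = 121.125.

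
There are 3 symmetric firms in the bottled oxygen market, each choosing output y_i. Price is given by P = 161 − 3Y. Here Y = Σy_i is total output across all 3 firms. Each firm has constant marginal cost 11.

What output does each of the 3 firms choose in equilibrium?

A representative firm's profit is π_i = y_i(161 − 3Y) − 11y_i, with Y = y_i + Σ_{j≠i} y_j.
First-order condition: 150 − 6y_i − 3Σ_{j≠i} y_j = 0.
Imposing symmetry (y_j = y for all j) turns Σ_{j≠i} y_j into 2y, so 150 = 12y and y = 12.5.

12.5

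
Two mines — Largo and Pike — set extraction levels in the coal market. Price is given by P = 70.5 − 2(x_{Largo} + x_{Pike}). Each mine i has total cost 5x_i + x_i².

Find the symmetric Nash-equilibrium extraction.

Mine Largo's profit: π = x_{Largo}(70.5 − 2(x_{Largo} + x_{Pike})) − 5x_{Largo} − x_{Largo}².
∂π/∂x_{Largo} = 65.5 − 6x_{Largo} − 2x_{Pike} = 0, so x_{Largo} = 131/12 − (1/3)x_{Pike}.
Setting x_{Largo} = x_{Pike} in the reaction function: x_{Largo} = 131/12 − (1/3)x_{Largo}, so x_{Largo} = (131/12) / (4/3) = 8.1875.

8.1875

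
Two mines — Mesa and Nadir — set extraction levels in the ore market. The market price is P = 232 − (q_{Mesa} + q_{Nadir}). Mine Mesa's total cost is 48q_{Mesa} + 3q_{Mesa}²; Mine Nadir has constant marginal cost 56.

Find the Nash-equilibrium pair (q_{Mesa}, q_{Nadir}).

12.8, 81.6

Mine Mesa's profit: π = q_{Mesa}(232 − (q_{Mesa} + q_{Nadir})) − 48q_{Mesa} − 3q_{Mesa}².
∂π/∂q_{Mesa} = 184 − 8q_{Mesa} − q_{Nadir} = 0, so q_{Mesa} = 23 − 0.125q_{Nadir}.
For Nadir: ∂π/∂q_{Nadir} = 176 − 2q_{Nadir} − q_{Mesa} = 0 ⇒ q_{Nadir} = 88 − 0.5q_{Mesa}.
Solving the two reaction functions simultaneously: (1 − (−0.125)(−0.5))q_{Mesa} = 23 − 0.125·88, so 0.9375q_{Mesa} = 12 and q_{Mesa} = 12.8.
Then q_{Nadir} = 88 − 0.5·12.8 = 81.6.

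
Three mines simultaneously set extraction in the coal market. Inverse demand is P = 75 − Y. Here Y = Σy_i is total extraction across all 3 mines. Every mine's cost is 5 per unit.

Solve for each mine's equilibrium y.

A representative mine's profit is π_i = y_i(75 − Y) − 5y_i, with Y = y_i + Σ_{j≠i} y_j.
First-order condition: 70 − 2y_i − Σ_{j≠i} y_j = 0.
With identical mines, set every y_j = y: then 70 − 2y − 2y = 0, i.e. y = 70/4 = 17.5.

17.5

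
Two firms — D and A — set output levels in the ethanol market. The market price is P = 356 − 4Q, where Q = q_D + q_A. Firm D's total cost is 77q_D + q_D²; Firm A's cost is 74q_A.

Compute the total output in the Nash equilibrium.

Firm D's profit: π = q_D(356 − 4(q_D + q_A)) − 77q_D − q_D².
∂π/∂q_D = 279 − 10q_D − 4q_A = 0, so q_D = 27.9 − 0.4q_A.
For A: ∂π/∂q_A = 282 − 8q_A − 4q_D = 0 ⇒ q_A = 35.25 − 0.5q_D.
Substituting the second reaction function into the first: q_D = 27.9 − 0.4(35.25 − 0.5q_D), which gives 0.8q_D = 13.8 ⇒ q_D = 17.25.
Then q_A = 35.25 − 0.5·17.25 = 26.625.
Total output: 17.25 + 26.625 = 43.875.

43.875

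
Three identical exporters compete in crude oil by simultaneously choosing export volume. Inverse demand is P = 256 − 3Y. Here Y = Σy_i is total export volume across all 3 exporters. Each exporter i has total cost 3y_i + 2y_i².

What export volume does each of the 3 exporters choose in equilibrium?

15.8125

A representative exporter's profit is π_i = y_i(256 − 3Y) − 3y_i − 2y_i², with Y = y_i + Σ_{j≠i} y_j.
First-order condition: 253 − 10y_i − 3Σ_{j≠i} y_j = 0.
Imposing symmetry (y_j = y for all j) turns Σ_{j≠i} y_j into 2y, so 253 = 16y and y = 15.8125.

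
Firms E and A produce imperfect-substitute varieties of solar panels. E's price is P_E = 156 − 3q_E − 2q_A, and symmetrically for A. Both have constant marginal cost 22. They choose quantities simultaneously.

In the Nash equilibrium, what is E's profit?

Firm E's profit: π = q_E(156 − 3q_E − 2q_A) − 22q_E.
∂π/∂q_E = 134 − 6q_E − 2q_A = 0 ⇒ q_E = 67/3 − (1/3)q_A.
By symmetry q_A = q_E; substituting into the reaction function, (4/3)q_E = 67/3 and q_E = 16.75.
P_E = 156 − 3·16.75 − 2·16.75 = 72.25.
Profit = (72.25 − 22)·16.75 = 841.6875.

841.6875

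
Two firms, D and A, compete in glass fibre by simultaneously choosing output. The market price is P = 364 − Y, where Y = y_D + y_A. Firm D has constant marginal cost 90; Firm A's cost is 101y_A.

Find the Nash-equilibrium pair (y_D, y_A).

Firm D's profit: π = y_D(364 − (y_D + y_A)) − 90y_D.
∂π/∂y_D = 274 − 2y_D − y_A = 0, so y_D = 137 − 0.5y_A.
By the same steps for A: y_A = 131.5 − 0.5y_D.
Plugging y_A into D's best response: y_D = 137 − 0.5(131.5 − 0.5y_D) ⇒ 0.75y_D = 71.25, so y_D = 95.
Then y_A = 131.5 − 0.5·95 = 84.

95, 84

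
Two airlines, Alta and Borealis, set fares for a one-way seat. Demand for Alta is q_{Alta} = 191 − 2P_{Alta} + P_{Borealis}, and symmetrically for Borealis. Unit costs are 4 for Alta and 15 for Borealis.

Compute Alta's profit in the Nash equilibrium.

8140.88

Alta's profit: π = (P_{Alta} − 4)(191 − 2P_{Alta} + P_{Borealis}).
∂π/∂P_{Alta} = 199 − 4P_{Alta} + P_{Borealis} = 0 ⇒ P_{Alta} = 49.75 + 0.25P_{Borealis}.
Similarly P_{Borealis} = 55.25 + 0.25P_{Alta}.
Plugging P_{Borealis} into Alta's best response: P_{Alta} = 49.75 + 0.25(55.25 + 0.25P_{Alta}) ⇒ 0.9375P_{Alta} = 63.5625, so P_{Alta} = 67.8.
Then P_{Borealis} = 55.25 + 0.25·67.8 = 72.2.
q_{Alta} = 191 − 2·67.8 + 72.2 = 127.6.
Profit = (67.8 − 4)·127.6 = 8140.88.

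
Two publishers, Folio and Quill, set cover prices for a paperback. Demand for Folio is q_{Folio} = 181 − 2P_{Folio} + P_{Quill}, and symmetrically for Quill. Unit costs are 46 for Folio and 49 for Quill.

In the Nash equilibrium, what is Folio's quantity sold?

Folio's profit: π = (P_{Folio} − 46)(181 − 2P_{Folio} + P_{Quill}).
∂π/∂P_{Folio} = 273 − 4P_{Folio} + P_{Quill} = 0 ⇒ P_{Folio} = 68.25 + 0.25P_{Quill}.
Similarly P_{Quill} = 69.75 + 0.25P_{Folio}.
Plugging P_{Quill} into Folio's best response: P_{Folio} = 68.25 + 0.25(69.75 + 0.25P_{Folio}) ⇒ 0.9375P_{Folio} = 85.6875, so P_{Folio} = 91.4.
Then P_{Quill} = 69.75 + 0.25·91.4 = 92.6.
q_{Folio} = 181 − 2·91.4 + 92.6 = 90.8.

90.8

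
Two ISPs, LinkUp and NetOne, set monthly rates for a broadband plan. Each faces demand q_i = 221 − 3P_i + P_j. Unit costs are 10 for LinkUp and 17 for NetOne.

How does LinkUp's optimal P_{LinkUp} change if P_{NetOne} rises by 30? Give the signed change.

LinkUp's profit: π = (P_{LinkUp} − 10)(221 − 3P_{LinkUp} + P_{NetOne}).
∂π/∂P_{LinkUp} = 251 − 6P_{LinkUp} + P_{NetOne} = 0 ⇒ P_{LinkUp} = 251/6 + (1/6)P_{NetOne}.
The reaction-function slope is 1/6, so a 30-unit rise in P_{NetOne} moves P_{LinkUp} by 1/6 × 30 = 5. LinkUp's best response rises — the actions are strategic complements.

5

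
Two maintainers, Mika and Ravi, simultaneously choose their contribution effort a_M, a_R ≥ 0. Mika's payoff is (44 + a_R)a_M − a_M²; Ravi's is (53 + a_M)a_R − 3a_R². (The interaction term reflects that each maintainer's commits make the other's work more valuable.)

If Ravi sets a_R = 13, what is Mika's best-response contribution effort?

28.5

Expanding Mika's payoff: 44a_M + a_Ra_M − a_M².
∂π/∂a_M = 44 + a_R − 2a_M = 0, so a_M = 22 + 0.5a_R.
At a_R = 13: a_M = 22 + 0.5·13 = 28.5.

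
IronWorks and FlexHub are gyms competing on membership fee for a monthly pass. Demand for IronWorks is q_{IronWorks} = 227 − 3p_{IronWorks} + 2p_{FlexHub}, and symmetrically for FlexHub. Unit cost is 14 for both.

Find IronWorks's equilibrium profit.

8506.6875

IronWorks's profit: π = (p_{IronWorks} − 14)(227 − 3p_{IronWorks} + 2p_{FlexHub}).
∂π/∂p_{IronWorks} = 269 − 6p_{IronWorks} + 2p_{FlexHub} = 0 ⇒ p_{IronWorks} = 269/6 + (1/3)p_{FlexHub}.
The game is symmetric, so in equilibrium p_{FlexHub} = p_{IronWorks}: the reaction function gives (2/3)p_{IronWorks} = 269/6, hence p_{IronWorks} = 67.25.
q_{IronWorks} = 227 − 3·67.25 + 2·67.25 = 159.75.
Profit = (67.25 − 14)·159.75 = 8506.6875.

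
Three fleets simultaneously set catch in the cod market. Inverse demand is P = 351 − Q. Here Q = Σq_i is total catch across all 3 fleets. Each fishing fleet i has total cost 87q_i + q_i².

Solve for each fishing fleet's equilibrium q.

A representative fishing fleet's profit is π_i = q_i(351 − Q) − 87q_i − q_i², with Q = q_i + Σ_{j≠i} q_j.
First-order condition: 264 − 4q_i − Σ_{j≠i} q_j = 0.
Imposing symmetry (q_j = q for all j) turns Σ_{j≠i} q_j into 2q, so 264 = 6q and q = 44.

44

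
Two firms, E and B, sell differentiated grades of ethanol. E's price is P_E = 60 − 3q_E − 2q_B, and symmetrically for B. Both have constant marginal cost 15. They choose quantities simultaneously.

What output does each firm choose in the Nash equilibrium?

Firm E's profit: π = q_E(60 − 3q_E − 2q_B) − 15q_E.
∂π/∂q_E = 45 − 6q_E − 2q_B = 0 ⇒ q_E = 7.5 − (1/3)q_B.
Setting q_E = q_B in the reaction function: q_E = 7.5 − (1/3)q_E, so q_E = 7.5 / (4/3) = 5.625.

5.625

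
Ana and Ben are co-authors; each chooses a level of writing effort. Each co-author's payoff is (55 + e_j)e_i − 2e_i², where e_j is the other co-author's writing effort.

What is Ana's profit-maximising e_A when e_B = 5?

15

Ana's payoff is (55 + e_B)e_A − 2e_A².
∂π/∂e_A = 55 + e_B − 4e_A = 0, so e_A = 13.75 + 0.25e_B.
At e_B = 5: e_A = 13.75 + 0.25·5 = 15.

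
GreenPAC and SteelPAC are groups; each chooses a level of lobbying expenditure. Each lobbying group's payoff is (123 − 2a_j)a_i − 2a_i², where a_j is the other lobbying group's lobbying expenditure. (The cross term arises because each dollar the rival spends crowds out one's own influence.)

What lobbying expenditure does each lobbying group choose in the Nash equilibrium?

GreenPAC's payoff is (123 − 2a_S)a_G − 2a_G².
∂π/∂a_G = 123 − 2a_S − 4a_G = 0, so a_G = 30.75 − 0.5a_S.
By symmetry a_S = a_G; substituting into the reaction function, 1.5a_G = 30.75 and a_G = 20.5.

20.5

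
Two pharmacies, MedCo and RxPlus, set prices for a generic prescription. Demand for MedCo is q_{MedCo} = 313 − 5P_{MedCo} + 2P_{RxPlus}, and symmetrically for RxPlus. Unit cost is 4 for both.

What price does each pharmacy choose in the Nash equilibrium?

41.625

MedCo's profit: π = (P_{MedCo} − 4)(313 − 5P_{MedCo} + 2P_{RxPlus}).
∂π/∂P_{MedCo} = 333 − 10P_{MedCo} + 2P_{RxPlus} = 0 ⇒ P_{MedCo} = 33.3 + 0.2P_{RxPlus}.
By symmetry P_{RxPlus} = P_{MedCo}; substituting into the reaction function, 0.8P_{MedCo} = 33.3 and P_{MedCo} = 41.625.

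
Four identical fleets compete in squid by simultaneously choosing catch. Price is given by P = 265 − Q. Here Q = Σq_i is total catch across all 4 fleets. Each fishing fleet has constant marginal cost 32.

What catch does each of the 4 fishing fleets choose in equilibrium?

46.6

A representative fishing fleet's profit is π_i = q_i(265 − Q) − 32q_i, with Q = q_i + Σ_{j≠i} q_j.
First-order condition: 233 − 2q_i − Σ_{j≠i} q_j = 0.
With identical fishing fleets, set every q_j = q: then 233 − 2q − 3q = 0, i.e. q = 233/5 = 46.6.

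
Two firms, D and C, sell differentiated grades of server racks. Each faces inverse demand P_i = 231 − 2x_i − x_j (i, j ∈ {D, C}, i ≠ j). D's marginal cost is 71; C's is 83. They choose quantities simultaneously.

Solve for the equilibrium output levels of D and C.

32.8, 28.8

Firm D's profit: π = x_D(231 − 2x_D − x_C) − 71x_D.
∂π/∂x_D = 160 − 4x_D − x_C = 0 ⇒ x_D = 40 − 0.25x_C.
Similarly x_C = 37 − 0.25x_D.
Solving the two reaction functions simultaneously: (1 − (−0.25)(−0.25))x_D = 40 − 0.25·37, so 0.9375x_D = 30.75 and x_D = 32.8.
Then x_C = 37 − 0.25·32.8 = 28.8.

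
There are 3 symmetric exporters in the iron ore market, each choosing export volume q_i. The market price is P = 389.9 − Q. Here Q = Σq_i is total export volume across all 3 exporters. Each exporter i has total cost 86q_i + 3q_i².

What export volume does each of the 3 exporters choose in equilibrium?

30.39

A representative exporter's profit is π_i = q_i(389.9 − Q) − 86q_i − 3q_i², with Q = q_i + Σ_{j≠i} q_j.
First-order condition: 303.9 − 8q_i − Σ_{j≠i} q_j = 0.
Imposing symmetry (q_j = q for all j) turns Σ_{j≠i} q_j into 2q, so 303.9 = 10q and q = 30.39.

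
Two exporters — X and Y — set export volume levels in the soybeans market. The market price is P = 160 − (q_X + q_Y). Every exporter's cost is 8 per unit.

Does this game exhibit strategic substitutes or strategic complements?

strategic substitutes

Exporter X's profit: π = q_X(160 − (q_X + q_Y)) − 8q_X.
∂π/∂q_X = 152 − 2q_X − q_Y = 0, so q_X = 76 − 0.5q_Y.
The best-response slope dq_X/dq_Y = −0.5 < 0: the reaction function is downward-sloping, so the choices are strategic substitutes.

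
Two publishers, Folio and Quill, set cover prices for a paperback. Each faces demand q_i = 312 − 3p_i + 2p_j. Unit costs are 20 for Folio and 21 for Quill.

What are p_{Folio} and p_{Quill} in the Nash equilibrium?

93.1875, 93.5625

Folio's profit: π = (p_{Folio} − 20)(312 − 3p_{Folio} + 2p_{Quill}).
∂π/∂p_{Folio} = 372 − 6p_{Folio} + 2p_{Quill} = 0 ⇒ p_{Folio} = 62 + (1/3)p_{Quill}.
Similarly p_{Quill} = 62.5 + (1/3)p_{Folio}.
Substituting the second reaction function into the first: p_{Folio} = 62 + (1/3)(62.5 + (1/3)p_{Folio}), which gives (8/9)p_{Folio} = 497/6 ⇒ p_{Folio} = 93.1875.
Then p_{Quill} = 62.5 + (1/3)·93.1875 = 93.5625.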